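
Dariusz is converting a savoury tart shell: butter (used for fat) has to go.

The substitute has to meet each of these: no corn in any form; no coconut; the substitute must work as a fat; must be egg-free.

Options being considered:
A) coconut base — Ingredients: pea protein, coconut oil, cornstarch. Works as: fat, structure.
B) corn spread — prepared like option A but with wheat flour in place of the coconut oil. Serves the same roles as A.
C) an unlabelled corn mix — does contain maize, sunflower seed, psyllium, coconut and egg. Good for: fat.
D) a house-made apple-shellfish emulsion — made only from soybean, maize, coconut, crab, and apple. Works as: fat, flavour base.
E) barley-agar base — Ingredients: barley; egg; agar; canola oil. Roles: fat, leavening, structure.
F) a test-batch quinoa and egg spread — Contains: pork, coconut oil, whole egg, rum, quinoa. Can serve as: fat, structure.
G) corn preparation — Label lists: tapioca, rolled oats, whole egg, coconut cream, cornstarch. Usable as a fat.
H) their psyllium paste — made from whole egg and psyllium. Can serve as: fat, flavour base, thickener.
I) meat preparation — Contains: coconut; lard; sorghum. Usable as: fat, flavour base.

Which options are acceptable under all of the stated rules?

A: has cornstarch, so not corn-free; has coconut oil, so not coconut-free — no
B: has cornstarch, so not corn-free — reject
C: has maize, so not corn-free; has egg, so not egg-free (and 1 more) — no
D: has maize, so not corn-free; has coconut, so not coconut-free — reject
E: has egg, so not egg-free — out
F: has whole egg, so not egg-free; has coconut oil, so not coconut-free — out
G: has cornstarch, so not corn-free; has whole egg, so not egg-free (and 1 more) — no
H: has whole egg, so not egg-free — reject
I: has coconut, so not coconut-free — no

none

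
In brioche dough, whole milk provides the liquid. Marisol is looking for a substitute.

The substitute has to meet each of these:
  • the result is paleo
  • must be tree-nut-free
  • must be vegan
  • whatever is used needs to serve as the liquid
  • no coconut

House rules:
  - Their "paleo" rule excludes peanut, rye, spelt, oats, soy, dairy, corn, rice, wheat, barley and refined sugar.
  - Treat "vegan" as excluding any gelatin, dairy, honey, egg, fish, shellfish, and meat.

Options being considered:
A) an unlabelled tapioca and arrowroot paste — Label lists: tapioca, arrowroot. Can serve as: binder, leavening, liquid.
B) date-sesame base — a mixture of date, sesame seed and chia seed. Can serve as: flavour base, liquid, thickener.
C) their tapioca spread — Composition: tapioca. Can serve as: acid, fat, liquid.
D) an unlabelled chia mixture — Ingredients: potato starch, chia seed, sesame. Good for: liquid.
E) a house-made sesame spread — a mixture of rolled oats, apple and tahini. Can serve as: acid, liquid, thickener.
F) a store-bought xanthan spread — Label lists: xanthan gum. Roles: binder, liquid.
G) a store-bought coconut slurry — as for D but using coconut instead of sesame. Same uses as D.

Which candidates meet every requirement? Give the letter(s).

A: all constraints satisfied — OK
B: no tree nuts, no coconut — OK
C: only tapioca; none excluded — valid
D: every rule checks out — valid
E: has rolled oats, so not paleo — out
F: every rule checks out — valid
G: has coconut, so not coconut-free — no

A, B, C, D, F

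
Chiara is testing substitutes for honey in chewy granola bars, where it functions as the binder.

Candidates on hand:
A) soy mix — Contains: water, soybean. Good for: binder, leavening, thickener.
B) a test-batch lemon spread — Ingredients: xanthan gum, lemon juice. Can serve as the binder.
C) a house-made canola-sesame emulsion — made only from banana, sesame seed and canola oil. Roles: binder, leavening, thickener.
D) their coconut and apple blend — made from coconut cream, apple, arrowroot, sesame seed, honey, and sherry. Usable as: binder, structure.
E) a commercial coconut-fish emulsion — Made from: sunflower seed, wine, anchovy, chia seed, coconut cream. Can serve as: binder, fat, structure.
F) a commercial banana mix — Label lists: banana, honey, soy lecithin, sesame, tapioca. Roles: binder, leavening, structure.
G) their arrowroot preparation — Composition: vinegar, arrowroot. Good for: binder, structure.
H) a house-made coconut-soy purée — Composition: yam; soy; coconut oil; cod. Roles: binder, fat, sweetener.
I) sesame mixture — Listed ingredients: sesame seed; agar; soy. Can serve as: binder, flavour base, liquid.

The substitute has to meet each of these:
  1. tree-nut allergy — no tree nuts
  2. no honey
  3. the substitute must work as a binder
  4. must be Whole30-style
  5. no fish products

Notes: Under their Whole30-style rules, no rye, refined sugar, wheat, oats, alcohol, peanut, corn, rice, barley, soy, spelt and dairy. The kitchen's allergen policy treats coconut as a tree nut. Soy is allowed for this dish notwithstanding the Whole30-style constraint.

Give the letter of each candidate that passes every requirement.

A, B, C, G, I

A: soy is permitted under the Whole30-style carve-out; nothing else excluded — OK
B: only xanthan gum and lemon juice; none excluded — keep
C: only sesame seed, canola oil and banana; none excluded — OK
D: has sherry, so not Whole30-style; has coconut cream, so not tree-nut-free (and 1 more) — out
E: has wine, so not Whole30-style; has coconut cream, so not tree-nut-free (and 1 more) — out
F: has honey, so not honey-free — no
G: only arrowroot and vinegar; none excluded — keep
H: has coconut oil, so not tree-nut-free; has cod, so not fish-free — out
I: soy is permitted under the Whole30-style carve-out; nothing else excluded — keep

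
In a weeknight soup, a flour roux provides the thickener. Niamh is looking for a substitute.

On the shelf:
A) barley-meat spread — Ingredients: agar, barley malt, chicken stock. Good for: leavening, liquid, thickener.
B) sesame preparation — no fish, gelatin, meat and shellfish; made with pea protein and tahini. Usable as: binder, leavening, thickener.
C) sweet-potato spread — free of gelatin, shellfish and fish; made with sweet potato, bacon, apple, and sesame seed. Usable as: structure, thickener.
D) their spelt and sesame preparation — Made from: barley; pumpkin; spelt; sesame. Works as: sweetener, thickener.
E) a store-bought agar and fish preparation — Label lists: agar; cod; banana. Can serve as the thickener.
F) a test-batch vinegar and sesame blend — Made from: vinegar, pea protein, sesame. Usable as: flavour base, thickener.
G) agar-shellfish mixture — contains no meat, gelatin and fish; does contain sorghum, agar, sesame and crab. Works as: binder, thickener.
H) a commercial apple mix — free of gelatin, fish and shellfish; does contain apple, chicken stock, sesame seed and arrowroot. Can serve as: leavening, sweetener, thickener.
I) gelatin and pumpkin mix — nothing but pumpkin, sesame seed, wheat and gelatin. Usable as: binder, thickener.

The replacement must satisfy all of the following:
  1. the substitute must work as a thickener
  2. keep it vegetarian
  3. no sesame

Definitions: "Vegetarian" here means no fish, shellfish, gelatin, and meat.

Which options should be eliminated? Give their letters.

A: has chicken stock, so not vegetarian — no
B: has tahini, so not sesame-free — reject
C: has bacon, so not vegetarian; has sesame seed, so not sesame-free — reject
D: has sesame, so not sesame-free — no
E: has cod, so not vegetarian — out
F: has sesame, so not sesame-free — no
G: has crab, so not vegetarian; has sesame, so not sesame-free — reject
H: has chicken stock, so not vegetarian; has sesame seed, so not sesame-free — out
I: has gelatin, so not vegetarian; has sesame seed, so not sesame-free — no

A, B, C, D, E, F, G, H, I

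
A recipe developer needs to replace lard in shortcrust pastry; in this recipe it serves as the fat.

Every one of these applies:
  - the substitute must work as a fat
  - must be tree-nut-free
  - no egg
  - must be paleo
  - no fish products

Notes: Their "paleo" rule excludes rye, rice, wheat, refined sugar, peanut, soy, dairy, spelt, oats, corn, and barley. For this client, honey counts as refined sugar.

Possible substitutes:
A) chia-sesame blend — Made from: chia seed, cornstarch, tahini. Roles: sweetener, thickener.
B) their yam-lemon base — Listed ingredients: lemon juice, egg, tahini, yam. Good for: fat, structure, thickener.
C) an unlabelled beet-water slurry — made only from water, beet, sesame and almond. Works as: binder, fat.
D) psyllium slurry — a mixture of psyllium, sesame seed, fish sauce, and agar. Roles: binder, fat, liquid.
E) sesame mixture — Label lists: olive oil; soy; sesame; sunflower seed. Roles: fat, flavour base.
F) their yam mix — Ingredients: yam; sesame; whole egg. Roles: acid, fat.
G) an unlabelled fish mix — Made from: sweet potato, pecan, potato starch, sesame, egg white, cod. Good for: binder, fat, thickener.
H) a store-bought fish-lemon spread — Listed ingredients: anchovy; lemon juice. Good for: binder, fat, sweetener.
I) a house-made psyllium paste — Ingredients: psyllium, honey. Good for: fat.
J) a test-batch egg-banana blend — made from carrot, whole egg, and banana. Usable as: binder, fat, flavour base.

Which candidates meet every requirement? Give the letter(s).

none

A: not usable as a fat; has cornstarch, so not paleo — no
B: has egg, so not egg-free — out
C: has almond, so not tree-nut-free — reject
D: has fish sauce, so not fish-free — out
E: has soy, so not paleo — no
F: has whole egg, so not egg-free — out
G: has egg white, so not egg-free; has pecan, so not tree-nut-free (and 1 more) — no
H: has anchovy, so not fish-free — out
I: has honey, so not paleo — no
J: has whole egg, so not egg-free — out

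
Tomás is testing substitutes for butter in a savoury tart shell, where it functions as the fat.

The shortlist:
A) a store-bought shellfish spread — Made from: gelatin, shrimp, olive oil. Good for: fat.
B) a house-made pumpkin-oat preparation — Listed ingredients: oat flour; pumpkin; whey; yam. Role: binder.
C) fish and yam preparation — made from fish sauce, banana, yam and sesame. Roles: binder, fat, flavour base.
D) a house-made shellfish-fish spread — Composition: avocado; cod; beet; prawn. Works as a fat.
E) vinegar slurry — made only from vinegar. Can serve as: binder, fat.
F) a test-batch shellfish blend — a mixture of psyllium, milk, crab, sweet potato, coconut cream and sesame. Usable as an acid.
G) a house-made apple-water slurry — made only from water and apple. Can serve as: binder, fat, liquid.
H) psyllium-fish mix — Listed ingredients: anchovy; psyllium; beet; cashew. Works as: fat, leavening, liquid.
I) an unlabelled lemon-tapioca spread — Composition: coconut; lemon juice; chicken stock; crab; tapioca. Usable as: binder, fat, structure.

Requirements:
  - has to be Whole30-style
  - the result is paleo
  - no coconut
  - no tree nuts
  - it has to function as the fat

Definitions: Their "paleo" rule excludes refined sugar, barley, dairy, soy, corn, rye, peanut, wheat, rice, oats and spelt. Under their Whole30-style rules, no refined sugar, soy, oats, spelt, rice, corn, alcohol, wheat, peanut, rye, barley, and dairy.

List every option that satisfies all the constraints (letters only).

A, C, D, E, G

A: Whole30-style, no coconut — keep
B: not usable as a fat; has whey, so not paleo (and 1 more) — reject
C: fish sauce and sesame etc. — none of it excluded — keep
D: cod and prawn etc. — none of it excluded — keep
E: only vinegar; none excluded — OK
F: not usable as a fat; has milk, so not paleo (and 2 more) — reject
G: works as a fat, no tree nuts, Whole30-style — keep
H: has cashew, so not tree-nut-free — reject
I: has coconut, so not coconut-free — no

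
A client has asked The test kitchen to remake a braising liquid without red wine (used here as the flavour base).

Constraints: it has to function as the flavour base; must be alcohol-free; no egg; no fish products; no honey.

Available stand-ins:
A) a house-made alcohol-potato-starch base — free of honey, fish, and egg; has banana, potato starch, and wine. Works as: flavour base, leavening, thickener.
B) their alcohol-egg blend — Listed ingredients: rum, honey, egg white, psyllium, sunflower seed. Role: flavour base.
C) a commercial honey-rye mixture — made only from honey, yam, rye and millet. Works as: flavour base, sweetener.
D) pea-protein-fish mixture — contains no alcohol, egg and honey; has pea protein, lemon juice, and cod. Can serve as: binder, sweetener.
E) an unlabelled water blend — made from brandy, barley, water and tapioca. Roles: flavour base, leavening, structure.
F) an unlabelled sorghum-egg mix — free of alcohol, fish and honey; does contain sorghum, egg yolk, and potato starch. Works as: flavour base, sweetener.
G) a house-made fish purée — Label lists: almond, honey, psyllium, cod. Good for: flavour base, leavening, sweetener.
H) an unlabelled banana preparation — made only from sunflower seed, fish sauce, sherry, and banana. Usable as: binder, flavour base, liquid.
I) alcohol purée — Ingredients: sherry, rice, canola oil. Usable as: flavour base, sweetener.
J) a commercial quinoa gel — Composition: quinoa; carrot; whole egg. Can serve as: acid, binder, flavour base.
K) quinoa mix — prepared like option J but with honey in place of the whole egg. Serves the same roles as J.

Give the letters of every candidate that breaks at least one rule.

A: has wine, so not alcohol-free — reject
B: has rum, so not alcohol-free; has egg white, so not egg-free (and 1 more) — no
C: has honey, so not honey-free — reject
D: not usable as a flavour base; has cod, so not fish-free — reject
E: has brandy, so not alcohol-free — no
F: has egg yolk, so not egg-free — no
G: has honey, so not honey-free; has cod, so not fish-free — reject
H: has sherry, so not alcohol-free; has fish sauce, so not fish-free — reject
I: has sherry, so not alcohol-free — out
J: has whole egg, so not egg-free — no
K: has honey, so not honey-free — out

A, B, C, D, E, F, G, H, I, J, K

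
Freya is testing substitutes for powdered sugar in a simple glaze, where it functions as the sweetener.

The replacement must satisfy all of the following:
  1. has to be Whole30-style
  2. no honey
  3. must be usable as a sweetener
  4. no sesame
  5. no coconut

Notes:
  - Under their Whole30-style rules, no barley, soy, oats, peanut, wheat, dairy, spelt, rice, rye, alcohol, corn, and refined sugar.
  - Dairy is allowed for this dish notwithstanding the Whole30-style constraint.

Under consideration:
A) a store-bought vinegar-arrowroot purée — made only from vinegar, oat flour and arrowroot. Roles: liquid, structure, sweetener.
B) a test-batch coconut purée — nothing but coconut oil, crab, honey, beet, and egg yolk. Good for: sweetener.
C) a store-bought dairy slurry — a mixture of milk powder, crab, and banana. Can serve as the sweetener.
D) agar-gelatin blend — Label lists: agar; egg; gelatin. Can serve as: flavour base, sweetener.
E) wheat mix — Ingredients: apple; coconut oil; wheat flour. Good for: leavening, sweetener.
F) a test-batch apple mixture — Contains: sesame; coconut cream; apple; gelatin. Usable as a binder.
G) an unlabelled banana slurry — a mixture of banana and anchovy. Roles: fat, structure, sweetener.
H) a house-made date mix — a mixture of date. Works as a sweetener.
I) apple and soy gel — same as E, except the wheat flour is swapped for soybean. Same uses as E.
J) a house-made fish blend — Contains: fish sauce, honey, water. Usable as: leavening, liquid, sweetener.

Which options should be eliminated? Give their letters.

A: has oat flour, so not Whole30-style — out
B: has honey, so not honey-free; has coconut oil, so not coconut-free — out
C: dairy is permitted under the Whole30-style carve-out; nothing else excluded — valid
D: every rule checks out — OK
E: has wheat flour, so not Whole30-style; has coconut oil, so not coconut-free — out
F: not usable as a sweetener; has coconut cream, so not coconut-free (and 1 more) — no
G: works as a sweetener, Whole30-style, no honey — keep
H: only date; none excluded — keep
I: has soybean, so not Whole30-style; has coconut oil, so not coconut-free — out
J: has honey, so not honey-free — no

A, B, E, F, I, J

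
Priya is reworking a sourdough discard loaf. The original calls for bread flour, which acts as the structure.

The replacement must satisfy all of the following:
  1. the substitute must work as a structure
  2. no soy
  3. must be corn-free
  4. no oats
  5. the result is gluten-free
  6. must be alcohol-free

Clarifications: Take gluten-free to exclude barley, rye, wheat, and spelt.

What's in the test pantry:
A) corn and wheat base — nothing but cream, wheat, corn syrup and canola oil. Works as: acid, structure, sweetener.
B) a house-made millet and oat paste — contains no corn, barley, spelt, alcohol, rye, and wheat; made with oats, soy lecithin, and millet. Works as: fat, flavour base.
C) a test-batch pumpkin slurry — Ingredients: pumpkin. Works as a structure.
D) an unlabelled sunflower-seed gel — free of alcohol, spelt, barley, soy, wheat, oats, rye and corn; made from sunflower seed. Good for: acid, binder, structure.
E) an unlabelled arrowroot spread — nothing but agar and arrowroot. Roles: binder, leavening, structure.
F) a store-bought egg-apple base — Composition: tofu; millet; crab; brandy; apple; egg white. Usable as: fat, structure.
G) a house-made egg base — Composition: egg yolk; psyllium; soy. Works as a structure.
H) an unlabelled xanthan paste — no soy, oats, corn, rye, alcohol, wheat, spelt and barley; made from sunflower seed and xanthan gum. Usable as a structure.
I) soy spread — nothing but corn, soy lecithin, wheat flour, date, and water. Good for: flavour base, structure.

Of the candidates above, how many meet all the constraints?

4

A: has wheat, so not gluten-free; has corn syrup, so not corn-free — reject
B: not usable as a structure; has oats, so not oat-free (and 1 more) — no
C: only pumpkin; none excluded — OK
D: no oats, gluten-free — valid
E: gluten-free, no oats — valid
F: has brandy, so not alcohol-free; has tofu, so not soy-free — no
G: has soy, so not soy-free — reject
H: works as a structure, no oats, no alcohol — valid
I: has wheat flour, so not gluten-free; has soy lecithin, so not soy-free (and 1 more) — no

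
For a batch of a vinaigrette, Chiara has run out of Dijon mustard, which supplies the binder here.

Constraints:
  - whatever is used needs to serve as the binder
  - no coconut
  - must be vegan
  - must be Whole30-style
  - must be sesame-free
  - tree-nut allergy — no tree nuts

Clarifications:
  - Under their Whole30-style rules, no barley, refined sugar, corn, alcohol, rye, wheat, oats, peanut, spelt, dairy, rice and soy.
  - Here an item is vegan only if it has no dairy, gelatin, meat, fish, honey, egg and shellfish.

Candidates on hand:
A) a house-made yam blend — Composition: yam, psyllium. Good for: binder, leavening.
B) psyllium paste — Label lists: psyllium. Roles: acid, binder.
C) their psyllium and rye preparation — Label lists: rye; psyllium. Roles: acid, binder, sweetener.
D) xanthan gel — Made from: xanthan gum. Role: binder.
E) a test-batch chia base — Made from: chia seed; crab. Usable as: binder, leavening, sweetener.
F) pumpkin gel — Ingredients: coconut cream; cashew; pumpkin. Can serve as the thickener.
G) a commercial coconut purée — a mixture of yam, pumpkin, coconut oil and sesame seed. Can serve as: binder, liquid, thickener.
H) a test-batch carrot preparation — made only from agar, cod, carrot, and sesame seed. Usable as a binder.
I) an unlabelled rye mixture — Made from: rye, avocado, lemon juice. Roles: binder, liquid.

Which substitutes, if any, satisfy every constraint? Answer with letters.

A, B, D

A: works as a binder, no tree nuts, no sesame — keep
B: works as a binder, Whole30-style, no coconut — valid
C: has rye, so not Whole30-style — reject
D: only xanthan gum; none excluded — keep
E: has crab, so not vegan — out
F: not usable as a binder; has cashew, so not tree-nut-free (and 1 more) — no
G: has coconut oil, so not coconut-free; has sesame seed, so not sesame-free — no
H: has cod, so not vegan; has sesame seed, so not sesame-free — reject
I: has rye, so not Whole30-style — out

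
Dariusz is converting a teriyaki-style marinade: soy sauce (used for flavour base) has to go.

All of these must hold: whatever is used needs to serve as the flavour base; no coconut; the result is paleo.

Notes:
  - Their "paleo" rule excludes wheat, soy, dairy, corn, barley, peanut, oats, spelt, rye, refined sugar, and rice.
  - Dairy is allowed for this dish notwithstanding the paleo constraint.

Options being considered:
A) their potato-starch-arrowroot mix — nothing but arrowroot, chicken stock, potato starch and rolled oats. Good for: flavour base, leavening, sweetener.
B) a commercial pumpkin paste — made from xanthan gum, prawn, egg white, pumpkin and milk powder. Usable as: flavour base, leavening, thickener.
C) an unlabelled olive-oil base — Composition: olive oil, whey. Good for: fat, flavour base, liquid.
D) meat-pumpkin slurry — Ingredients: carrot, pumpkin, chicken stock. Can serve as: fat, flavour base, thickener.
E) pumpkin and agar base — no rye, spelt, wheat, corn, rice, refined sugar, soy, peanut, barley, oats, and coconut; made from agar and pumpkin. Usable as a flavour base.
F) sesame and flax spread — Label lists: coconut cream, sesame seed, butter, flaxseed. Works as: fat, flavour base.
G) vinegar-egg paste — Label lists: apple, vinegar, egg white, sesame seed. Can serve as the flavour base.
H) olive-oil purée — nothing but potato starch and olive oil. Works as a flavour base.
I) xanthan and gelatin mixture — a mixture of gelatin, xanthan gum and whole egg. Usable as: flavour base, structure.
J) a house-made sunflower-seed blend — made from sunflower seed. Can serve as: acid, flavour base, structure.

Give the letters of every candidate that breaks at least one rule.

A: has rolled oats, so not paleo — out
B: dairy is permitted under the paleo carve-out; nothing else excluded — OK
C: dairy is permitted under the paleo carve-out; nothing else excluded — OK
D: all constraints satisfied — keep
E: no coconut, paleo — valid
F: has coconut cream, so not coconut-free — out
G: egg white and sesame seed etc. — none of it excluded — valid
H: only potato starch and olive oil; none excluded — valid
I: nothing on the exclusion list — valid
J: only sunflower seed; none excluded — OK

A, F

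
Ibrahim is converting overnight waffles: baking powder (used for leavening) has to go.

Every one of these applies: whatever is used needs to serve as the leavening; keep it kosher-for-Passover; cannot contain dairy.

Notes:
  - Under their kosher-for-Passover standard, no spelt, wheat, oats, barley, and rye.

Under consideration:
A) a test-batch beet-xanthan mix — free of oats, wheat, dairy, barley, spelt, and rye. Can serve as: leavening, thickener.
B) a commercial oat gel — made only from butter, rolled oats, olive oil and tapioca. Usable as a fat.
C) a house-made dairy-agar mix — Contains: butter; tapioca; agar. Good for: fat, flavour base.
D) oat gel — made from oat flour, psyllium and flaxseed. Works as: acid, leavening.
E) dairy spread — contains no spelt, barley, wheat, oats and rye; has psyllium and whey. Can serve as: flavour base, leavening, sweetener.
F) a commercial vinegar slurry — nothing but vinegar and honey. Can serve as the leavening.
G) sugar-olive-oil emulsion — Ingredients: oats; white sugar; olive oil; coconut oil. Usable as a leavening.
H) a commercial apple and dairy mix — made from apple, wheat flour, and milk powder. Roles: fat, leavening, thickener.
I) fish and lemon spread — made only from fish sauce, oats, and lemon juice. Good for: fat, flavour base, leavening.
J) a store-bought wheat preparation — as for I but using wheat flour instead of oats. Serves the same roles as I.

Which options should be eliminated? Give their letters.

B, C, D, E, G, H, I, J

A: works as a leavening, no dairy, kosher-for-Passover — valid
B: not usable as a leavening; has rolled oats, so not kosher-for-Passover (and 1 more) — no
C: not usable as a leavening; has butter, so not dairy-free — reject
D: has oat flour, so not kosher-for-Passover — no
E: has whey, so not dairy-free — reject
F: no dairy, kosher-for-Passover — valid
G: has oats, so not kosher-for-Passover — reject
H: has wheat flour, so not kosher-for-Passover; has milk powder, so not dairy-free — out
I: has oats, so not kosher-for-Passover — reject
J: has wheat flour, so not kosher-for-Passover — no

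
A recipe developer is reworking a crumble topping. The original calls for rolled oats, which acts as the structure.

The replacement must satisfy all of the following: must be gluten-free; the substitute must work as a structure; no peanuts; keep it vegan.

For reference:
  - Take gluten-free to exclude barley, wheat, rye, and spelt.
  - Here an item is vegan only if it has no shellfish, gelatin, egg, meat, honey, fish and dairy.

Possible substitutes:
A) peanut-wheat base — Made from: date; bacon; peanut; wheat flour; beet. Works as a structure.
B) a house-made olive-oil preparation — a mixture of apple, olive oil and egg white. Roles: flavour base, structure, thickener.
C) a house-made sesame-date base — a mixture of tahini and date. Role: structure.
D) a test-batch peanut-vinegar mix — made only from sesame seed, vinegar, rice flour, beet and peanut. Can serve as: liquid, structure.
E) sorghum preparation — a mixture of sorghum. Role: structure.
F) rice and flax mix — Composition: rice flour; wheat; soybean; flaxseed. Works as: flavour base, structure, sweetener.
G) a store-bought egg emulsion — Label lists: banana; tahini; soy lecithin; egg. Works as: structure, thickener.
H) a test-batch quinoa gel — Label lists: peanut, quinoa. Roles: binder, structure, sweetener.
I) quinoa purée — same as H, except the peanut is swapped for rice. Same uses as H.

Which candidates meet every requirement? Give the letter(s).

C, E, I

A: has wheat flour, so not gluten-free; has bacon, so not vegan (and 1 more) — no
B: has egg white, so not vegan — reject
C: only tahini and date; none excluded — keep
D: has peanut, so not peanut-free — no
E: only sorghum; none excluded — OK
F: has wheat, so not gluten-free — no
G: has egg, so not vegan — no
H: has peanut, so not peanut-free — out
I: every rule checks out — OK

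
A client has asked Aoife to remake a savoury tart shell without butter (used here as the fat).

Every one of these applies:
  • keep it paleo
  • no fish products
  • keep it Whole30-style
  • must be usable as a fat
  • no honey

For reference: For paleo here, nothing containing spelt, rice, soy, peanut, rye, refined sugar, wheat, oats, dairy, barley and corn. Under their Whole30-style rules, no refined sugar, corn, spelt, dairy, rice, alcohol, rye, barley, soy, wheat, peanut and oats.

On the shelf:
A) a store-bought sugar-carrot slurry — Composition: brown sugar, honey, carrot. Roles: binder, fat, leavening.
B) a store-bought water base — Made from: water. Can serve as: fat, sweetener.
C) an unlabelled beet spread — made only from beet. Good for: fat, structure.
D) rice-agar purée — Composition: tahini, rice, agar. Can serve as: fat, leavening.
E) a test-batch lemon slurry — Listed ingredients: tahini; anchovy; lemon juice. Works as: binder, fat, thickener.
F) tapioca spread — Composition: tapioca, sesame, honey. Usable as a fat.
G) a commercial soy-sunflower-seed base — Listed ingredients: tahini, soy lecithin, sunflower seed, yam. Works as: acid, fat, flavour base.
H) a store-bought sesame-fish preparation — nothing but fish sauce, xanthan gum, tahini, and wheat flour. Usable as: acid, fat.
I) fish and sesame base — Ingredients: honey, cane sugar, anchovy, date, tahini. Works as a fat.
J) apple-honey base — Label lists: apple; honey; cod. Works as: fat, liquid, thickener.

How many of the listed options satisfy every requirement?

2

A: has brown sugar, so not paleo; has brown sugar, so not Whole30-style (and 1 more) — no
B: works as a fat, no fish, Whole30-style — valid
C: works as a fat, paleo, no honey — OK
D: has rice, so not paleo; has rice, so not Whole30-style — reject
E: has anchovy, so not fish-free — no
F: has honey, so not honey-free — out
G: has soy lecithin, so not paleo; has soy lecithin, so not Whole30-style — no
H: has wheat flour, so not paleo; has wheat flour, so not Whole30-style (and 1 more) — no
I: has cane sugar, so not paleo; has cane sugar, so not Whole30-style (and 2 more) — reject
J: has cod, so not fish-free; has honey, so not honey-free — no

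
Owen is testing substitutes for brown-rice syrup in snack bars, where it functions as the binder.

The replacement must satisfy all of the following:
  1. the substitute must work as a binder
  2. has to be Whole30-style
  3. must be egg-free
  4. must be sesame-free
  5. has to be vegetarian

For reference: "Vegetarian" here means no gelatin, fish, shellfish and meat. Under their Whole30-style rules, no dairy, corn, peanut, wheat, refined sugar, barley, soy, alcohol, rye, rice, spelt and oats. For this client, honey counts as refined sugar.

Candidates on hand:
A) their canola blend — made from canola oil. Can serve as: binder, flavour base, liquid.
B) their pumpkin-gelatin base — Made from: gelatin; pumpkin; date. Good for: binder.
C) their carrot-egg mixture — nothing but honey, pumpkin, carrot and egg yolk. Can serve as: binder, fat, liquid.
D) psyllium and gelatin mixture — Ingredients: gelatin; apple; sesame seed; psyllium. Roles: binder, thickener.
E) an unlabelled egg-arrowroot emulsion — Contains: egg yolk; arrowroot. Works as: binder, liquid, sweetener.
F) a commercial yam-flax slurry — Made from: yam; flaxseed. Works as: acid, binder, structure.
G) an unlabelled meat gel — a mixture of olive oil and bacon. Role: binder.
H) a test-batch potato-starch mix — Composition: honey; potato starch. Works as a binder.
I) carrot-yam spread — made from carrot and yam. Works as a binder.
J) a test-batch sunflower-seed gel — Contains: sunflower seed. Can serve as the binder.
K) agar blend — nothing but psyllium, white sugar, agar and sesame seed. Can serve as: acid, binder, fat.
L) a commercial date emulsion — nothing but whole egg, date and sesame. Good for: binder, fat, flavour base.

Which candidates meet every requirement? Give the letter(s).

A: only canola oil; none excluded — OK
B: has gelatin, so not vegetarian — reject
C: has honey, so not Whole30-style; has egg yolk, so not egg-free — no
D: has gelatin, so not vegetarian; has sesame seed, so not sesame-free — out
E: has egg yolk, so not egg-free — no
F: no sesame, Whole30-style — keep
G: has bacon, so not vegetarian — out
H: has honey, so not Whole30-style — no
I: only yam and carrot; none excluded — keep
J: works as a binder, vegetarian, Whole30-style — keep
K: has white sugar, so not Whole30-style; has sesame seed, so not sesame-free — no
L: has sesame, so not sesame-free; has whole egg, so not egg-free — out

A, F, I, J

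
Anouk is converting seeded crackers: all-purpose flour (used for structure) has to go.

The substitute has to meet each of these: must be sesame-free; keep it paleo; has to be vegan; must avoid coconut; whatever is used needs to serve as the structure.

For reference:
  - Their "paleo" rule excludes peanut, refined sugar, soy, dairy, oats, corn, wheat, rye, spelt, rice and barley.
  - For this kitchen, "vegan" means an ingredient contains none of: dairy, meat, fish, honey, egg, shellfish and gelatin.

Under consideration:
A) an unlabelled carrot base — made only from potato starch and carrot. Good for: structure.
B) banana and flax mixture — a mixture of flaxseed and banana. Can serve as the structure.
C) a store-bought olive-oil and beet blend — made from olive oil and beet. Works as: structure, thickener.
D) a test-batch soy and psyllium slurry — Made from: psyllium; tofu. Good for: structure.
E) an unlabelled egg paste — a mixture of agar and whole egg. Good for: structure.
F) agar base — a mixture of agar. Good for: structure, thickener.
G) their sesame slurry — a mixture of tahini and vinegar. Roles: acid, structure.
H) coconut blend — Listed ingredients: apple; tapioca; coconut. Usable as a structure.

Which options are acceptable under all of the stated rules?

A: only potato starch and carrot; none excluded — OK
B: all constraints satisfied — keep
C: only beet and olive oil; none excluded — OK
D: has tofu, so not paleo — no
E: has whole egg, so not vegan — reject
F: all constraints satisfied — valid
G: has tahini, so not sesame-free — out
H: has coconut, so not coconut-free — reject

A, B, C, F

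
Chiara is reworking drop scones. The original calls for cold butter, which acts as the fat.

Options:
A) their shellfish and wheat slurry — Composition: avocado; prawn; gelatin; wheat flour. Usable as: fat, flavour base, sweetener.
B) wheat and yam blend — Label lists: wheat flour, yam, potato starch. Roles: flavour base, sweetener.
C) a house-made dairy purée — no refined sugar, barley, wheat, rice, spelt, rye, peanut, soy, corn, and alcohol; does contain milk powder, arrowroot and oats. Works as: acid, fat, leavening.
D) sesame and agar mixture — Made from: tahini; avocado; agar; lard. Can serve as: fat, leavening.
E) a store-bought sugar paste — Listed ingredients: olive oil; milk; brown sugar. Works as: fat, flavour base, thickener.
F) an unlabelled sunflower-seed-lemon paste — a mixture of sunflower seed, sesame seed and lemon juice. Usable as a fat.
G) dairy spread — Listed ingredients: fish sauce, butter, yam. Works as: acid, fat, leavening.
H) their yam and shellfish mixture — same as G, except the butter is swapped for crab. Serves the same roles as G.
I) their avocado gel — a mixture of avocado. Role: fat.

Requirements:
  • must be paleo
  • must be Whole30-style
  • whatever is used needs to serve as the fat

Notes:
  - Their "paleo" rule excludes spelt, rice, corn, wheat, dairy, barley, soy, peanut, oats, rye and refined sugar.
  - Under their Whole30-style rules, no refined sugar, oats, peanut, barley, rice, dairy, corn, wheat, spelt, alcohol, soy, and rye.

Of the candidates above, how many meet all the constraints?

4

A: has wheat flour, so not paleo; has wheat flour, so not Whole30-style — no
B: not usable as a fat; has wheat flour, so not paleo (and 1 more) — no
C: has milk powder, so not paleo; has milk powder, so not Whole30-style — no
D: lard and tahini etc. — none of it excluded — OK
E: has milk, so not paleo; has milk, so not Whole30-style — out
F: nothing on the exclusion list — keep
G: has butter, so not paleo; has butter, so not Whole30-style — reject
H: nothing on the exclusion list — OK
I: only avocado; none excluded — OK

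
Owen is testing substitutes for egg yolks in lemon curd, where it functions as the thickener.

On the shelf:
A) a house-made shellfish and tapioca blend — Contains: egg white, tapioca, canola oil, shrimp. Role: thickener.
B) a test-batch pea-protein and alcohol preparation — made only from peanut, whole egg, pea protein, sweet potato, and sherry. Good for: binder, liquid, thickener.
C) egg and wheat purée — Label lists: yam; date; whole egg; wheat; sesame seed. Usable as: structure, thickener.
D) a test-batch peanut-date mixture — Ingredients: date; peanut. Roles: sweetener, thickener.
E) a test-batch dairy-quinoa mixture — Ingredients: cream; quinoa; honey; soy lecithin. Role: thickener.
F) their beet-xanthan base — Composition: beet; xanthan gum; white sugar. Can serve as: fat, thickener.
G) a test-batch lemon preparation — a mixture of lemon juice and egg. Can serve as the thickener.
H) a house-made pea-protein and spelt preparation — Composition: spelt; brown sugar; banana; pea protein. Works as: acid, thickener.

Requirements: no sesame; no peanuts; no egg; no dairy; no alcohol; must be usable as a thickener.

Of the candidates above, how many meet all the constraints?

A: has egg white, so not egg-free — reject
B: has whole egg, so not egg-free; has sherry, so not alcohol-free (and 1 more) — out
C: has whole egg, so not egg-free; has sesame seed, so not sesame-free — reject
D: has peanut, so not peanut-free — out
E: has cream, so not dairy-free — reject
F: works as a thickener, no alcohol, no sesame — valid
G: has egg, so not egg-free — reject
H: all constraints satisfied — valid

2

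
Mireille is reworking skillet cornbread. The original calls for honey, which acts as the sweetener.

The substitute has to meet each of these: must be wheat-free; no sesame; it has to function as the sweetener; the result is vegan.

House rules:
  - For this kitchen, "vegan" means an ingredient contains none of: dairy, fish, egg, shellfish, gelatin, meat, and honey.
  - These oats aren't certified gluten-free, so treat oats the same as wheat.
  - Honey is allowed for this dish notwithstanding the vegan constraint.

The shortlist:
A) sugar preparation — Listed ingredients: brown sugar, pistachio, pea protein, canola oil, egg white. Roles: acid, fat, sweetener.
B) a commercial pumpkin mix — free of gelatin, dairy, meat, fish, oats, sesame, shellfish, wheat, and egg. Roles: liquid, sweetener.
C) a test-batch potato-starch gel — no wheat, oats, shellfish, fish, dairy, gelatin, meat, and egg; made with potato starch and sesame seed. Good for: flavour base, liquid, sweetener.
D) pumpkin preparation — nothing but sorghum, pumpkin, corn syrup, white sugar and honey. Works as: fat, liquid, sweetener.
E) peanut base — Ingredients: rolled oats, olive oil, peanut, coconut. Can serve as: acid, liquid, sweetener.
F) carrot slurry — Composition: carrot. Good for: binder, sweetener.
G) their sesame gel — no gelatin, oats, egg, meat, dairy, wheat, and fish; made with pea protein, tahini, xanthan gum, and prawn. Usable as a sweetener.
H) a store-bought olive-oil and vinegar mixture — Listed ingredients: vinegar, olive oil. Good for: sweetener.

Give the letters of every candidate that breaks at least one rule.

A: has egg white, so not vegan — no
B: nothing on the exclusion list — OK
C: has sesame seed, so not sesame-free — no
D: honey is permitted under the vegan carve-out; nothing else excluded — keep
E: has rolled oats, so not wheat-free — reject
F: works as a sweetener, no sesame, wheat-free — valid
G: has prawn, so not vegan; has tahini, so not sesame-free — out
H: only vinegar and olive oil; none excluded — valid

A, C, E, G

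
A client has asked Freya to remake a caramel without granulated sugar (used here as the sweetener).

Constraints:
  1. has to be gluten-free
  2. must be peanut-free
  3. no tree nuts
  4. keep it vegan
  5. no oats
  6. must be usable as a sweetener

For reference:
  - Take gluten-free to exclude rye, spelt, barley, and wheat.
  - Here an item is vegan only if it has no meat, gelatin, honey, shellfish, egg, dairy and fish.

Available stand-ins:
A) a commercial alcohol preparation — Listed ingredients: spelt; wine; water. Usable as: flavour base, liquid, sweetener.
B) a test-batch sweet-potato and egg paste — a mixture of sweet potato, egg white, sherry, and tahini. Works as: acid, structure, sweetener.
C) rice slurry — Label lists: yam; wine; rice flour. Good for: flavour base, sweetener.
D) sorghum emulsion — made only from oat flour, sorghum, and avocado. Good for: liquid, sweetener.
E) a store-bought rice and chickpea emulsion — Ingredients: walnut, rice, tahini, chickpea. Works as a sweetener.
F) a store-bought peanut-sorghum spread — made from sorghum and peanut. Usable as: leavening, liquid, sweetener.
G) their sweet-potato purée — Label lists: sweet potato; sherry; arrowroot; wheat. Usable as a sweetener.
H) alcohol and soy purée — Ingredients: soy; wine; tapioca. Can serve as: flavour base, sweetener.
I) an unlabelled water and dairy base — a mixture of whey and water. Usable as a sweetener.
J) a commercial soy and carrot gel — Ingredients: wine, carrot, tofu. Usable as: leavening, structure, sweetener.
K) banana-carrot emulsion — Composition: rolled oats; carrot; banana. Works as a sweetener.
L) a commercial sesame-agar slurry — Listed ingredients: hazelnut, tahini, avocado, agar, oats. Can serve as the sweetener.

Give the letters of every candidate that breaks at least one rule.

A: has spelt, so not gluten-free — out
B: has egg white, so not vegan — reject
C: only wine, rice flour, and yam; none excluded — keep
D: has oat flour, so not oat-free — out
E: has walnut, so not tree-nut-free — no
F: has peanut, so not peanut-free — reject
G: has wheat, so not gluten-free — out
H: works as a sweetener, gluten-free, no peanut — OK
I: has whey, so not vegan — no
J: nothing on the exclusion list — OK
K: has rolled oats, so not oat-free — reject
L: has oats, so not oat-free; has hazelnut, so not tree-nut-free — reject

A, B, D, E, F, G, I, K, L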